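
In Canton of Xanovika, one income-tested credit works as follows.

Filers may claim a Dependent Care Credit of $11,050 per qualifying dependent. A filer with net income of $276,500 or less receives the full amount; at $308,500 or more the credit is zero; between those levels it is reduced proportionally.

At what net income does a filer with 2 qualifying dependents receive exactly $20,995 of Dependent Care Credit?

$278,100

Full credit = 2 × $11,050 = $22,100.
$20,995 is 20,995/22,100 of the full $22,100, so 1,105/22,100 of the $32,000 range has been used: income = $276,500 + $32,000 × 1,105/22,100 = $278,100.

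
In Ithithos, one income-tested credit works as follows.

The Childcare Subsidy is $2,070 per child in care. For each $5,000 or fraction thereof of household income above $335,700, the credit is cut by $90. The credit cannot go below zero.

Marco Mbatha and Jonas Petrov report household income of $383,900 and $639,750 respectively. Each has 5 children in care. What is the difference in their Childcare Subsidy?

Marco ($383,900): Childcare Subsidy: base = 5 × $2,070 = $10,350. income exceeds $335,700 by $48,200, which is 10 full-or-partial $5,000 increments; reduction = 10 × $90 = $900, leaving $9,450.
Jonas ($639,750): Childcare Subsidy: base = 5 × $2,070 = $10,350. income exceeds $335,700 by $304,050, which is 61 full-or-partial $5,000 increments; reduction = 61 × $90 = $5,490, leaving $4,860.
Difference: |$9,450 − $4,860| = $4,590.

$4,590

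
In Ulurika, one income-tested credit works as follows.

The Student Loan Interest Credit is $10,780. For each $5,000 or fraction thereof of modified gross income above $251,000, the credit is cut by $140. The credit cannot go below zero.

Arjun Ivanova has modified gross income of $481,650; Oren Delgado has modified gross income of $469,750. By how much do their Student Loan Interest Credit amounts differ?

$420

Arjun ($481,650): Student Loan Interest Credit: income exceeds $251,000 by $230,650, which is 47 full-or-partial $5,000 increments; reduction = 47 × $140 = $6,580, leaving $4,200.
Oren ($469,750): Student Loan Interest Credit: income exceeds $251,000 by $218,750, which is 44 full-or-partial $5,000 increments; reduction = 44 × $140 = $6,160, leaving $4,620.
Difference: |$4,200 − $4,620| = $420.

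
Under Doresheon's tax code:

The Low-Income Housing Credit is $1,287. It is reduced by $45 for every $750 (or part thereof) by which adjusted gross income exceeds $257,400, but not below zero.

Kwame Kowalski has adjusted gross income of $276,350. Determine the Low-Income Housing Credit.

$117

Low-Income Housing Credit: income exceeds $257,400 by $18,950, which is 26 full-or-partial $750 increments; reduction = 26 × $45 = $1,170, leaving $117.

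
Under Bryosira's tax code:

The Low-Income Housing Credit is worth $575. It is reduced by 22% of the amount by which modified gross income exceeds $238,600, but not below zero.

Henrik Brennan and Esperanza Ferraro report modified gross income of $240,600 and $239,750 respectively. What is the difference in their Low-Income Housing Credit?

$187

Henrik ($240,600): Low-Income Housing Credit: 22% of the $2,000 excess over $238,600 is $440; credit = $575 − $440 = $135.
Esperanza ($239,750): Low-Income Housing Credit: 22% of the $1,150 excess over $238,600 is $253; credit = $575 − $253 = $322.
Difference: |$135 − $322| = $187.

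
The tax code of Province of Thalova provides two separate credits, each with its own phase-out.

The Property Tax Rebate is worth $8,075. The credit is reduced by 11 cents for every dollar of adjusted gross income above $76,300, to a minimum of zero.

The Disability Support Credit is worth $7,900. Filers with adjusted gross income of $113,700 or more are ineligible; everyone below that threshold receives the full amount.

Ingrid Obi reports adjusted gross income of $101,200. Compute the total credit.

Property Tax Rebate: 11% of the $24,900 excess over $76,300 is $2,739; credit = $8,075 − $2,739 = $5,336.
Disability Support Credit: $101,200 is below the $113,700 cutoff, so the full $7,900 applies.
Total: $5,336 + $7,900 = $13,236.

$13,236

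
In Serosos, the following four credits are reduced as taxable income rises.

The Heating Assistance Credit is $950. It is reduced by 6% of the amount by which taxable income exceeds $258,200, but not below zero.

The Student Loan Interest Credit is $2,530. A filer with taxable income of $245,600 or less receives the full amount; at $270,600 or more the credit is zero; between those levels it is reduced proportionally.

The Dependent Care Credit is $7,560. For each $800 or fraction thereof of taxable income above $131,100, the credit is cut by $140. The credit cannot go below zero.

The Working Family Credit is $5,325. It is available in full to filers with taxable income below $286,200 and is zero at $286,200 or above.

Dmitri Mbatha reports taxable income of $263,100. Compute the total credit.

Heating Assistance Credit: 6% of the $4,900 excess over $258,200 is $294; credit = $950 − $294 = $656.
Student Loan Interest Credit: $263,100 is $17,500 into a $25,000 phase-out range, leaving 7,500/25,000 of the credit: $2,530 × 7,500/25,000 = $759.
Dependent Care Credit: income exceeds $131,100 by $132,000 → 165 increments × $140 = $23,100 ≥ base, so the credit is $0.
Working Family Credit: $263,100 is below the $286,200 cutoff, so the full $5,325 applies.
Total: $656 + $759 + $0 + $5,325 = $6,740.

$6,740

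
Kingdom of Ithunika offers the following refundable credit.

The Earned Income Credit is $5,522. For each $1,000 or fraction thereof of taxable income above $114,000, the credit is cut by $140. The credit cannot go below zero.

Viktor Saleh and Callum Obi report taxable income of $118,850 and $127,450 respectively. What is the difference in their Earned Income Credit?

Viktor ($118,850): Earned Income Credit: income exceeds $114,000 by $4,850, which is 5 full-or-partial $1,000 increments; reduction = 5 × $140 = $700, leaving $4,822.
Callum ($127,450): Earned Income Credit: income exceeds $114,000 by $13,450, which is 14 full-or-partial $1,000 increments; reduction = 14 × $140 = $1,960, leaving $3,562.
Difference: |$4,822 − $3,562| = $1,260.

$1,260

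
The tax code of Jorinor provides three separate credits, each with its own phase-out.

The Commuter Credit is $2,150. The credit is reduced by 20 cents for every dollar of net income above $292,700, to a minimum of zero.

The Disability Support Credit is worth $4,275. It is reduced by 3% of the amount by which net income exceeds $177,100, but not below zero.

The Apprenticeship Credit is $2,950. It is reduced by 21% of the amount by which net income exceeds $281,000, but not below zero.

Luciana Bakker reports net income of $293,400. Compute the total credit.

$3,142

Commuter Credit: 20% of the $700 excess over $292,700 is $140; credit = $2,150 − $140 = $2,010.
Disability Support Credit: 3% of the $116,300 excess over $177,100 is $3,489; credit = $4,275 − $3,489 = $786.
Apprenticeship Credit: 21% of the $12,400 excess over $281,000 is $2,604; credit = $2,950 − $2,604 = $346.
Total: $2,010 + $786 + $346 = $3,142.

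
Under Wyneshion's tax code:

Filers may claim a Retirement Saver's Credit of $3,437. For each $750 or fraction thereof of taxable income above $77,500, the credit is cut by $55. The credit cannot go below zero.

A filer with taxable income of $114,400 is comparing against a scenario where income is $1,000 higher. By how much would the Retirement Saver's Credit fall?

$55

At $114,400 — income exceeds $77,500 by $36,900, which is 50 full-or-partial $750 increments; reduction = 50 × $55 = $2,750, leaving $687.
At $115,400 — income exceeds $77,500 by $37,900, which is 51 full-or-partial $750 increments; reduction = 51 × $55 = $2,805, leaving $632.
Lost: $687 − $632 = $55.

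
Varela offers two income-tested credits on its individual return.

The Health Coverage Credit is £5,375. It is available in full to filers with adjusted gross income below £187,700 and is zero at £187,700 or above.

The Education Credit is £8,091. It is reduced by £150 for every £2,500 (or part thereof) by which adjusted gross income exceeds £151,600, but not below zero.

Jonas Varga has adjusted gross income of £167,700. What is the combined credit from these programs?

£12,416

Health Coverage Credit: £167,700 is below the £187,700 cutoff, so the full £5,375 applies.
Education Credit: income exceeds £151,600 by £16,100, which is 7 full-or-partial £2,500 increments; reduction = 7 × £150 = £1,050, leaving £7,041.
Total: £5,375 + £7,041 = £12,416.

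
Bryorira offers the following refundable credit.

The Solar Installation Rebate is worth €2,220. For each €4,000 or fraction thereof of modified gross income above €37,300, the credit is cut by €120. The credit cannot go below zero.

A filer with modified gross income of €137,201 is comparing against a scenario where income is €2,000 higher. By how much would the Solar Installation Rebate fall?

€0

At €137,201 — income exceeds €37,300 by €99,901 → 25 increments × €120 = €3,000 ≥ base, so the credit is €0.
At €139,201 — income exceeds €37,300 by €101,901 → 26 increments × €120 = €3,120 ≥ base, so the credit is €0.
Lost: €0 − €0 = €0.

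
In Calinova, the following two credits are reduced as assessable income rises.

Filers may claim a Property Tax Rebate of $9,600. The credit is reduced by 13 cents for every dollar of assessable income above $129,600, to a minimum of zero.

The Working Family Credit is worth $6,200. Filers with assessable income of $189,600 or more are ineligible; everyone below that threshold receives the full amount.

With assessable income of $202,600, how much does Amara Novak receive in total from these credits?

Property Tax Rebate: 13% of the $73,000 excess over $129,600 is $9,490; credit = $9,600 − $9,490 = $110.
Working Family Credit: $202,600 meets or exceeds the $189,600 cutoff, so the credit is $0.
Total: $110 + $0 = $110.

$110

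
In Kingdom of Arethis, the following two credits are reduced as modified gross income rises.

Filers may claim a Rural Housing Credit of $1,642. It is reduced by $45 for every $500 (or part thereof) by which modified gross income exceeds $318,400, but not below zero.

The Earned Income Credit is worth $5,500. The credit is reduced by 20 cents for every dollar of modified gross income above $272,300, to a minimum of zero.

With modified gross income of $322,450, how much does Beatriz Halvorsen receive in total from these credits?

Rural Housing Credit: income exceeds $318,400 by $4,050, which is 9 full-or-partial $500 increments; reduction = 9 × $45 = $405, leaving $1,237.
Earned Income Credit: 20% of the $50,150 excess over $272,300 is $10,030 ≥ base, so the credit is $0.
Total: $1,237 + $0 = $1,237.

$1,237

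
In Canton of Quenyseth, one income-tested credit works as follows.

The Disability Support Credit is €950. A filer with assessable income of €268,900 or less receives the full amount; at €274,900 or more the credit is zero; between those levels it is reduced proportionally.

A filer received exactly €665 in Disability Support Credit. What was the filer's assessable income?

€270,700

€665 is 665/950 of the full €950, so 285/950 of the €6,000 range has been used: income = €268,900 + €6,000 × 285/950 = €270,700.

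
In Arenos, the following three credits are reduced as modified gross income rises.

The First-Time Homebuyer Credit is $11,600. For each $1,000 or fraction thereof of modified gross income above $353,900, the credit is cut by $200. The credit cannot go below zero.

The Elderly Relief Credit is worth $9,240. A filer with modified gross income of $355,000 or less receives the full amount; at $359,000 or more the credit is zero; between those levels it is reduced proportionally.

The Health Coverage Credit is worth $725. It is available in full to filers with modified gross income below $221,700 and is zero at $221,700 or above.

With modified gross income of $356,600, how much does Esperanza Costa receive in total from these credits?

First-Time Homebuyer Credit: income exceeds $353,900 by $2,700, which is 3 full-or-partial $1,000 increments; reduction = 3 × $200 = $600, leaving $11,000.
Elderly Relief Credit: $356,600 is $1,600 into a $4,000 phase-out range, leaving 2,400/4,000 of the credit: $9,240 × 2,400/4,000 = $5,544.
Health Coverage Credit: $356,600 meets or exceeds the $221,700 cutoff, so the credit is $0.
Total: $11,000 + $5,544 + $0 = $16,544.

$16,544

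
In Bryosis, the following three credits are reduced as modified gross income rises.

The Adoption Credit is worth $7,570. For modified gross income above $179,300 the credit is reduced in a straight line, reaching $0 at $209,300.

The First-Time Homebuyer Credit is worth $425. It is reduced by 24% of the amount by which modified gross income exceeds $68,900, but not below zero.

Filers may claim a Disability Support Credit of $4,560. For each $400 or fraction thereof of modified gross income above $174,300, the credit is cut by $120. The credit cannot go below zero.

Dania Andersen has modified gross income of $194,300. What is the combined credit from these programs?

Adoption Credit: $194,300 is $15,000 into a $30,000 phase-out range, leaving 15,000/30,000 of the credit: $7,570 × 15,000/30,000 = $3,785.
First-Time Homebuyer Credit: 24% of the $125,400 excess over $68,900 is $30,096 ≥ base, so the credit is $0.
Disability Support Credit: income exceeds $174,300 by $20,000 → 50 increments × $120 = $6,000 ≥ base, so the credit is $0.
Total: $3,785 + $0 + $0 = $3,785.

$3,785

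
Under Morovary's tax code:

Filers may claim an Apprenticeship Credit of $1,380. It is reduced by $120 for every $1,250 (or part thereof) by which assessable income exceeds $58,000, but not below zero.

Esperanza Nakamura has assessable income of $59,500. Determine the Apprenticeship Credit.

Apprenticeship Credit: income exceeds $58,000 by $1,500, which is 2 full-or-partial $1,250 increments; reduction = 2 × $120 = $240, leaving $1,140.

$1,140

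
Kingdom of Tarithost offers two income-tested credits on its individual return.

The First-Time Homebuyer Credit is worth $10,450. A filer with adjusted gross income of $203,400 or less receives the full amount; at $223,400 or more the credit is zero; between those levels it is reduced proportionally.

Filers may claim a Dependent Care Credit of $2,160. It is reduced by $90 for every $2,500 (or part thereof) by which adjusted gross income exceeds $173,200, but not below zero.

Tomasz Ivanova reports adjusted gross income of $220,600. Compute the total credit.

$1,913

First-Time Homebuyer Credit: $220,600 is $17,200 into a $20,000 phase-out range, leaving 2,800/20,000 of the credit: $10,450 × 2,800/20,000 = $1,463.
Dependent Care Credit: income exceeds $173,200 by $47,400, which is 19 full-or-partial $2,500 increments; reduction = 19 × $90 = $1,710, leaving $450.
Total: $1,463 + $450 = $1,913.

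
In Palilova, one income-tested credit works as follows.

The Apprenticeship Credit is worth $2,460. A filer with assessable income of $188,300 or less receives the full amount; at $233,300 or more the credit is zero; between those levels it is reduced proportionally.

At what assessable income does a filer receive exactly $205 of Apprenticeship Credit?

$205 is 205/2,460 of the full $2,460, so 2,255/2,460 of the $45,000 range has been used: income = $188,300 + $45,000 × 2,255/2,460 = $229,550.

$229,550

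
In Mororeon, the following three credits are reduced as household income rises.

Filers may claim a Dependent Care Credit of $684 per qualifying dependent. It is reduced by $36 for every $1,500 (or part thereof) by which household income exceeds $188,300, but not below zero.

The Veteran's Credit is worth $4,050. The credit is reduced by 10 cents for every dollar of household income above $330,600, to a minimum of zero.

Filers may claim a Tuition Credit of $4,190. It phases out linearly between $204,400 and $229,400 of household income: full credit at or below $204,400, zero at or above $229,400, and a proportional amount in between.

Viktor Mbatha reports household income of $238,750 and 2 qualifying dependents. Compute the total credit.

$4,194

Dependent Care Credit: base = 2 × $684 = $1,368. income exceeds $188,300 by $50,450, which is 34 full-or-partial $1,500 increments; reduction = 34 × $36 = $1,224, leaving $144.
Veteran's Credit: $238,750 is at or below the $330,600 threshold, so the full $4,050 applies.
Tuition Credit: $238,750 is at or above $229,400, so the credit is $0.
Total: $144 + $4,050 + $0 = $4,194.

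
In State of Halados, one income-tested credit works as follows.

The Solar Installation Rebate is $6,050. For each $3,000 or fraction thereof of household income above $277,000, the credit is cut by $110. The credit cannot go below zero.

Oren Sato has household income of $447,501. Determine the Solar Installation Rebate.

$0

Solar Installation Rebate: income exceeds $277,000 by $170,501 → 57 increments × $110 = $6,270 ≥ base, so the credit is $0.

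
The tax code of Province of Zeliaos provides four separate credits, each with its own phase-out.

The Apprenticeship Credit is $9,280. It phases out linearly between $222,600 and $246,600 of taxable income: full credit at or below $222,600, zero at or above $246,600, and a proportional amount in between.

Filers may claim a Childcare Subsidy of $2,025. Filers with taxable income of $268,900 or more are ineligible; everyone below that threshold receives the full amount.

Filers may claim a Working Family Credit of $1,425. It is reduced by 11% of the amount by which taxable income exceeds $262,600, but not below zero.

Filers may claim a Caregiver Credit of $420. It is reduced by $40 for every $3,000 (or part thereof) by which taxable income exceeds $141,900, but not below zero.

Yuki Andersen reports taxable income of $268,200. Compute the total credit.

Apprenticeship Credit: $268,200 is at or above $246,600, so the credit is $0.
Childcare Subsidy: $268,200 is below the $268,900 cutoff, so the full $2,025 applies.
Working Family Credit: 11% of the $5,600 excess over $262,600 is $616; credit = $1,425 − $616 = $809.
Caregiver Credit: income exceeds $141,900 by $126,300 → 43 increments × $40 = $1,720 ≥ base, so the credit is $0.
Total: $0 + $2,025 + $809 + $0 = $2,834.

$2,834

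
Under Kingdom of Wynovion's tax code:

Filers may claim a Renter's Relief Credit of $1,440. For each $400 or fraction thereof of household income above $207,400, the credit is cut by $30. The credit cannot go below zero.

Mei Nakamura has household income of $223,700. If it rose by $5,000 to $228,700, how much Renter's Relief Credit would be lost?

$210

At $223,700 — income exceeds $207,400 by $16,300, which is 41 full-or-partial $400 increments; reduction = 41 × $30 = $1,230, leaving $210.
At $228,700 — income exceeds $207,400 by $21,300 → 54 increments × $30 = $1,620 ≥ base, so the credit is $0.
Lost: $210 − $0 = $210.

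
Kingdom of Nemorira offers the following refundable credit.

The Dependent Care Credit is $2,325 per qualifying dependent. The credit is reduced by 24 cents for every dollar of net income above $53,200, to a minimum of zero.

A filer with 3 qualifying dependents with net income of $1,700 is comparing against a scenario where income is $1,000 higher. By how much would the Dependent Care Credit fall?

$0

At $1,700 — base = 3 × $2,325 = $6,975. $1,700 is at or below the $53,200 threshold, so the full $6,975 applies.
At $2,700 — base = 3 × $2,325 = $6,975. $2,700 is at or below the $53,200 threshold, so the full $6,975 applies.
Lost: $6,975 − $6,975 = $0.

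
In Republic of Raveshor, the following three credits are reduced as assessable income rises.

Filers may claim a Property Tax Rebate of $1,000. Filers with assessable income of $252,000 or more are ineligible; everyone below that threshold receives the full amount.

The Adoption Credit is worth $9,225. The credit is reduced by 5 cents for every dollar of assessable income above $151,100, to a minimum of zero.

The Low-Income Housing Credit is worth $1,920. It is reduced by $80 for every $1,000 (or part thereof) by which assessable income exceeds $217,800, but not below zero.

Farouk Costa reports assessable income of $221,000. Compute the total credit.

Property Tax Rebate: $221,000 is below the $252,000 cutoff, so the full $1,000 applies.
Adoption Credit: 5% of the $69,900 excess over $151,100 is $3,495; credit = $9,225 − $3,495 = $5,730.
Low-Income Housing Credit: income exceeds $217,800 by $3,200, which is 4 full-or-partial $1,000 increments; reduction = 4 × $80 = $320, leaving $1,600.
Total: $1,000 + $5,730 + $1,600 = $8,330.

$8,330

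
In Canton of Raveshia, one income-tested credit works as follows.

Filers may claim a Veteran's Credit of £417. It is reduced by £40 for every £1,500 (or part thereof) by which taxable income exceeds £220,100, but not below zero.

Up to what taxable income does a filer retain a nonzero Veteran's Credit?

After 10 increments the reduction is 10 × £40 = £400, leaving £17; one more increment wipes it out. Increment 10 ends at excess 10 × £1,500 = £15,000, so the highest qualifying income is £220,100 + £15,000 = £235,100.

£235,100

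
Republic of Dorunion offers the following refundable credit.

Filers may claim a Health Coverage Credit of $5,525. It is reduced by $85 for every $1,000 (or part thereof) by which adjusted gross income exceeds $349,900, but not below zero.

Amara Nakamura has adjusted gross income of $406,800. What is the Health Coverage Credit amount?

$680

Health Coverage Credit: income exceeds $349,900 by $56,900, which is 57 full-or-partial $1,000 increments; reduction = 57 × $85 = $4,845, leaving $680.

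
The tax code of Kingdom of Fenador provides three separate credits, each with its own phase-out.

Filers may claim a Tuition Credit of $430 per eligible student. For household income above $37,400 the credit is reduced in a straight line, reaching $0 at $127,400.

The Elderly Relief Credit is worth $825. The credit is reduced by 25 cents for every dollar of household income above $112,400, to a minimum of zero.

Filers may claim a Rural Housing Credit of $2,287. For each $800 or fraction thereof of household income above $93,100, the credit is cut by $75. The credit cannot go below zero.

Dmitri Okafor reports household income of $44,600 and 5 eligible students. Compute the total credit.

$5,090

Tuition Credit: base = 5 × $430 = $2,150. $44,600 is $7,200 into a $90,000 phase-out range, leaving 82,800/90,000 of the credit: $2,150 × 82,800/90,000 = $1,978.
Elderly Relief Credit: $44,600 is at or below the $112,400 threshold, so the full $825 applies.
Rural Housing Credit: $44,600 is at or below the $93,100 threshold, so the full $2,287 applies.
Total: $1,978 + $825 + $2,287 = $5,090.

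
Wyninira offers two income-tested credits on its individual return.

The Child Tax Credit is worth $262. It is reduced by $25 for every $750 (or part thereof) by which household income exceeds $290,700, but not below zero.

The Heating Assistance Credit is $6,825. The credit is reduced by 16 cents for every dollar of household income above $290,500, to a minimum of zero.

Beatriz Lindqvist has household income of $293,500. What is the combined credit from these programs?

$6,507

Child Tax Credit: income exceeds $290,700 by $2,800, which is 4 full-or-partial $750 increments; reduction = 4 × $25 = $100, leaving $162.
Heating Assistance Credit: 16% of the $3,000 excess over $290,500 is $480; credit = $6,825 − $480 = $6,345.
Total: $162 + $6,345 = $6,507.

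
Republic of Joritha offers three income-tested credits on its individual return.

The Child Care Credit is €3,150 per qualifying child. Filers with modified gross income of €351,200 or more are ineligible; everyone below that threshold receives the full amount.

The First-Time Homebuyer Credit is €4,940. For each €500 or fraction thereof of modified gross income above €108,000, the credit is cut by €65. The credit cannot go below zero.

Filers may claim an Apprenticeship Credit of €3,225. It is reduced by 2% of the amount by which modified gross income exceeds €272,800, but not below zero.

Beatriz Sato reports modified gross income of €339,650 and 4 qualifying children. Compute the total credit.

€14,488

Child Care Credit: base = 4 × €3,150 = €12,600. €339,650 is below the €351,200 cutoff, so the full €12,600 applies.
First-Time Homebuyer Credit: income exceeds €108,000 by €231,650 → 464 increments × €65 = €30,160 ≥ base, so the credit is €0.
Apprenticeship Credit: 2% of the €66,850 excess over €272,800 is €1,337; credit = €3,225 − €1,337 = €1,888.
Total: €12,600 + €0 + €1,888 = €14,488.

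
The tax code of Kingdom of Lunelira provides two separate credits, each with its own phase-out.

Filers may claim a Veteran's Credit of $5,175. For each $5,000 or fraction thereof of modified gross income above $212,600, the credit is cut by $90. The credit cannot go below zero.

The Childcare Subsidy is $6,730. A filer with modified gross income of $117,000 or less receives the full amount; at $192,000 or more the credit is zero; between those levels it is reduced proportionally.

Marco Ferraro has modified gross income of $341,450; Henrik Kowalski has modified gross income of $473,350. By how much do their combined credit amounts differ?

Marco ($341,450): Veteran's Credit: income exceeds $212,600 by $128,850, which is 26 full-or-partial $5,000 increments; reduction = 26 × $90 = $2,340, leaving $2,835. Childcare Subsidy: $341,450 is at or above $192,000, so the credit is $0. total $2,835 + $0 = $2,835
Henrik ($473,350): Veteran's Credit: income exceeds $212,600 by $260,750, which is 53 full-or-partial $5,000 increments; reduction = 53 × $90 = $4,770, leaving $405. Childcare Subsidy: $473,350 is at or above $192,000, so the credit is $0. total $405 + $0 = $405
Difference: |$2,835 − $405| = $2,430.

$2,430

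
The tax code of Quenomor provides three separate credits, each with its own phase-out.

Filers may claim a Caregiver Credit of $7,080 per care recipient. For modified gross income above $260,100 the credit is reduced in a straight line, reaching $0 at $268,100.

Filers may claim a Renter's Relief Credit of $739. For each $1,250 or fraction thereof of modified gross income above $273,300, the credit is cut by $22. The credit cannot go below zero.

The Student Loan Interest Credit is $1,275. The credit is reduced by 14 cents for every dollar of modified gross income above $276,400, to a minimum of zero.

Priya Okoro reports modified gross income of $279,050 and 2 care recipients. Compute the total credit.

Caregiver Credit: base = 2 × $7,080 = $14,160. $279,050 is at or above $268,100, so the credit is $0.
Renter's Relief Credit: income exceeds $273,300 by $5,750, which is 5 full-or-partial $1,250 increments; reduction = 5 × $22 = $110, leaving $629.
Student Loan Interest Credit: 14% of the $2,650 excess over $276,400 is $371; credit = $1,275 − $371 = $904.
Total: $0 + $629 + $904 = $1,533.

$1,533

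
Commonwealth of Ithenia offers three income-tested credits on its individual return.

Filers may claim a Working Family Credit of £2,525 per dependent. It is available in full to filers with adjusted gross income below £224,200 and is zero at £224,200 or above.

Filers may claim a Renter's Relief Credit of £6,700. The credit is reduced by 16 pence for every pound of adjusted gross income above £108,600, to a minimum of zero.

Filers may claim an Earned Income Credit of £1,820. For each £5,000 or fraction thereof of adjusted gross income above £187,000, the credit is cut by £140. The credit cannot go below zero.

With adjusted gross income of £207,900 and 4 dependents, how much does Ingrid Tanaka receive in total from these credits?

£11,220

Working Family Credit: base = 4 × £2,525 = £10,100. £207,900 is below the £224,200 cutoff, so the full £10,100 applies.
Renter's Relief Credit: 16% of the £99,300 excess over £108,600 is £15,888 ≥ base, so the credit is £0.
Earned Income Credit: income exceeds £187,000 by £20,900, which is 5 full-or-partial £5,000 increments; reduction = 5 × £140 = £700, leaving £1,120.
Total: £10,100 + £0 + £1,120 = £11,220.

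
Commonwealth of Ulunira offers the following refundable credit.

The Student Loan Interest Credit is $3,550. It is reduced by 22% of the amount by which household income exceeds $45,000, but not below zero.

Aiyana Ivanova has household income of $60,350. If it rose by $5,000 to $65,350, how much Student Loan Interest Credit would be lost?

$173

At $60,350 — 22% of the $15,350 excess over $45,000 is $3,377; credit = $3,550 − $3,377 = $173.
At $65,350 — 22% of the $20,350 excess over $45,000 is $4,477 ≥ base, so the credit is $0.
Lost: $173 − $0 = $173.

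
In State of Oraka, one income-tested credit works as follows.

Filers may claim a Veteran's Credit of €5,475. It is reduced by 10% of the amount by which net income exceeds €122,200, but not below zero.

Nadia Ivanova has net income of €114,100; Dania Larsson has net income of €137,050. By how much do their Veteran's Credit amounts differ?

Nadia (€114,100): Veteran's Credit: €114,100 is at or below the €122,200 threshold, so the full €5,475 applies.
Dania (€137,050): Veteran's Credit: 10% of the €14,850 excess over €122,200 is €1,485; credit = €5,475 − €1,485 = €3,990.
Difference: |€5,475 − €3,990| = €1,485.

€1,485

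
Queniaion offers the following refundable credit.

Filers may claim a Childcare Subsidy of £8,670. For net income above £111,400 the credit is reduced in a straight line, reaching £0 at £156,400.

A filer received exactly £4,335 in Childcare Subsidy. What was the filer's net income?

£133,900

£4,335 is 4,335/8,670 of the full £8,670, so 4,335/8,670 of the £45,000 range has been used: income = £111,400 + £45,000 × 4,335/8,670 = £133,900.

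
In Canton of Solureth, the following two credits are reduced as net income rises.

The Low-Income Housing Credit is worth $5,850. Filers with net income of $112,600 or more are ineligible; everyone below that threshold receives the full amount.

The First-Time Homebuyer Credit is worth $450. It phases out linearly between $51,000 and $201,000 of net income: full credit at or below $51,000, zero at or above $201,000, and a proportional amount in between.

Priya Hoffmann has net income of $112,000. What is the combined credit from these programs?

$6,117

Low-Income Housing Credit: $112,000 is below the $112,600 cutoff, so the full $5,850 applies.
First-Time Homebuyer Credit: $112,000 is $61,000 into a $150,000 phase-out range, leaving 89,000/150,000 of the credit: $450 × 89,000/150,000 = $267.
Total: $5,850 + $267 = $6,117.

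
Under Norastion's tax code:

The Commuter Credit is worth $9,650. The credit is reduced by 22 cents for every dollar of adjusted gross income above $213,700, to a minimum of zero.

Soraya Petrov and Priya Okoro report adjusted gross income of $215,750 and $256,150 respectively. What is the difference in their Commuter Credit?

Soraya ($215,750): Commuter Credit: 22% of the $2,050 excess over $213,700 is $451; credit = $9,650 − $451 = $9,199.
Priya ($256,150): Commuter Credit: 22% of the $42,450 excess over $213,700 is $9,339; credit = $9,650 − $9,339 = $311.
Difference: |$9,199 − $311| = $8,888.

$8,888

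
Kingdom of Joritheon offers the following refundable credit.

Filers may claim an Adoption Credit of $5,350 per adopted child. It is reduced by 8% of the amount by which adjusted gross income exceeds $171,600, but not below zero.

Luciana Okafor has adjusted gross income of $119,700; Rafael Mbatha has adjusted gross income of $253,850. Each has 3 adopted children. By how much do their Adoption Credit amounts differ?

Luciana ($119,700): Adoption Credit: base = 3 × $5,350 = $16,050. $119,700 is at or below the $171,600 threshold, so the full $16,050 applies.
Rafael ($253,850): Adoption Credit: base = 3 × $5,350 = $16,050. 8% of the $82,250 excess over $171,600 is $6,580; credit = $16,050 − $6,580 = $9,470.
Difference: |$16,050 − $9,470| = $6,580.

$6,580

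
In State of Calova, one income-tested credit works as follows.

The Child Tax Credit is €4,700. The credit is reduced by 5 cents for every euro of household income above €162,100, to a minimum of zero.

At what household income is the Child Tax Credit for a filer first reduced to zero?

€256,100

The credit falls by 5% of each euro above €162,100, so it reaches zero when the excess is €4,700 / 5% = €94,000: income = €162,100 + €94,000 = €256,100.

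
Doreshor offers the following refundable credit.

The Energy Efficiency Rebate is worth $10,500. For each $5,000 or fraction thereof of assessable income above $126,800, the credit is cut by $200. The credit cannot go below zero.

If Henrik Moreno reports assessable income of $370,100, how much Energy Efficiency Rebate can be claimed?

Energy Efficiency Rebate: income exceeds $126,800 by $243,300, which is 49 full-or-partial $5,000 increments; reduction = 49 × $200 = $9,800, leaving $700.

$700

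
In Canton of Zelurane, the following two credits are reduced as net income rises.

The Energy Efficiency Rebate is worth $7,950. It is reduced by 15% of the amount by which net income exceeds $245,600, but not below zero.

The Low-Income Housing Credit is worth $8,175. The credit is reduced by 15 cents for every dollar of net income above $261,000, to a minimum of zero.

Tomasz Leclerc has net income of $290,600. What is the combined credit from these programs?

Energy Efficiency Rebate: 15% of the $45,000 excess over $245,600 is $6,750; credit = $7,950 − $6,750 = $1,200.
Low-Income Housing Credit: 15% of the $29,600 excess over $261,000 is $4,440; credit = $8,175 − $4,440 = $3,735.
Total: $1,200 + $3,735 = $4,935.

$4,935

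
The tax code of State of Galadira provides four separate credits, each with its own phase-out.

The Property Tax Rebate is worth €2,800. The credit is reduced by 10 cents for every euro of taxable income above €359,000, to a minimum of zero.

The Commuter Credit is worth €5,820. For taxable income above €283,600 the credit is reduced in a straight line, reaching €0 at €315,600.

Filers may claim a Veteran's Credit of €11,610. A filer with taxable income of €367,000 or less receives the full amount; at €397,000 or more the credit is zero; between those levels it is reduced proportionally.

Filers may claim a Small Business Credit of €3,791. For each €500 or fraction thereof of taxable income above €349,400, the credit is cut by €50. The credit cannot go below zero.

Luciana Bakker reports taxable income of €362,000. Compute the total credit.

Property Tax Rebate: 10% of the €3,000 excess over €359,000 is €300; credit = €2,800 − €300 = €2,500.
Commuter Credit: €362,000 is at or above €315,600, so the credit is €0.
Veteran's Credit: €362,000 is at or below the €367,000 threshold, so the full €11,610 applies.
Small Business Credit: income exceeds €349,400 by €12,600, which is 26 full-or-partial €500 increments; reduction = 26 × €50 = €1,300, leaving €2,491.
Total: €2,500 + €0 + €11,610 + €2,491 = €16,601.

€16,601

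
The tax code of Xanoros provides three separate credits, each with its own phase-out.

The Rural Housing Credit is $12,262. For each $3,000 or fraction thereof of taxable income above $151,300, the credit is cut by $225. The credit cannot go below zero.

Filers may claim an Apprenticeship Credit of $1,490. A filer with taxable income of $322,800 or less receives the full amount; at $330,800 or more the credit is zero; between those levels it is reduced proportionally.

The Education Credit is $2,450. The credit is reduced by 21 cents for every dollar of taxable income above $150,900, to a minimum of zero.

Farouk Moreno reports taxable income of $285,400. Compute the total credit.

Rural Housing Credit: income exceeds $151,300 by $134,100, which is 45 full-or-partial $3,000 increments; reduction = 45 × $225 = $10,125, leaving $2,137.
Apprenticeship Credit: $285,400 is at or below the $322,800 threshold, so the full $1,490 applies.
Education Credit: 21% of the $134,500 excess over $150,900 is $28,245 ≥ base, so the credit is $0.
Total: $2,137 + $1,490 + $0 = $3,627.

$3,627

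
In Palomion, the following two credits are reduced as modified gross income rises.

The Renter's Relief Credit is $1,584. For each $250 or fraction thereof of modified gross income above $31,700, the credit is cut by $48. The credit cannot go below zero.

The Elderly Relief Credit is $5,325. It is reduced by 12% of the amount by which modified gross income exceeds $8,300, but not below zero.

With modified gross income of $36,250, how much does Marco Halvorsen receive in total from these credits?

Renter's Relief Credit: income exceeds $31,700 by $4,550, which is 19 full-or-partial $250 increments; reduction = 19 × $48 = $912, leaving $672.
Elderly Relief Credit: 12% of the $27,950 excess over $8,300 is $3,354; credit = $5,325 − $3,354 = $1,971.
Total: $672 + $1,971 = $2,643.

$2,643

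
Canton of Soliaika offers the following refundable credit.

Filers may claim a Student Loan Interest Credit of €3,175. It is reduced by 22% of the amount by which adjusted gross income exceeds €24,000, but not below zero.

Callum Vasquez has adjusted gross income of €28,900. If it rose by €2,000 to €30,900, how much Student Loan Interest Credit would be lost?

At €28,900 — 22% of the €4,900 excess over €24,000 is €1,078; credit = €3,175 − €1,078 = €2,097.
At €30,900 — 22% of the €6,900 excess over €24,000 is €1,518; credit = €3,175 − €1,518 = €1,657.
Lost: €2,097 − €1,657 = €440.

€440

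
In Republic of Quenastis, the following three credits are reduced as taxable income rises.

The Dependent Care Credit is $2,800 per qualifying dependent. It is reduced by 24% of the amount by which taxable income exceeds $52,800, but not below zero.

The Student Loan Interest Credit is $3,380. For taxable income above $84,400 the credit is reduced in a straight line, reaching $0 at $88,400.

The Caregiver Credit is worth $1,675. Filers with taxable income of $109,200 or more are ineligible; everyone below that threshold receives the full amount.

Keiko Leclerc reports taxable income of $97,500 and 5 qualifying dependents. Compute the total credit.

Dependent Care Credit: base = 5 × $2,800 = $14,000. 24% of the $44,700 excess over $52,800 is $10,728; credit = $14,000 − $10,728 = $3,272.
Student Loan Interest Credit: $97,500 is at or above $88,400, so the credit is $0.
Caregiver Credit: $97,500 is below the $109,200 cutoff, so the full $1,675 applies.
Total: $3,272 + $0 + $1,675 = $4,947.

$4,947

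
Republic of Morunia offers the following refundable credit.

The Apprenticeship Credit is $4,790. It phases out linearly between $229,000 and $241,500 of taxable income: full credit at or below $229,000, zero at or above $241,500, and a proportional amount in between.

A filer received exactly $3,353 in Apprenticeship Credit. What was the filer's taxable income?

$232,750

$3,353 is 3,353/4,790 of the full $4,790, so 1,437/4,790 of the $12,500 range has been used: income = $229,000 + $12,500 × 1,437/4,790 = $232,750.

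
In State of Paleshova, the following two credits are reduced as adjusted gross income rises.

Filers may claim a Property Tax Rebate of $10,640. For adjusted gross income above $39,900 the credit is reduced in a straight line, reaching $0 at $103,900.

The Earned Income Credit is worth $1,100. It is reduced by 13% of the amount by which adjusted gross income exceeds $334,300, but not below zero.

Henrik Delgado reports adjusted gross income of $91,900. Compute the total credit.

Property Tax Rebate: $91,900 is $52,000 into a $64,000 phase-out range, leaving 12,000/64,000 of the credit: $10,640 × 12,000/64,000 = $1,995.
Earned Income Credit: $91,900 is at or below the $334,300 threshold, so the full $1,100 applies.
Total: $1,995 + $1,100 = $3,095.

$3,095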